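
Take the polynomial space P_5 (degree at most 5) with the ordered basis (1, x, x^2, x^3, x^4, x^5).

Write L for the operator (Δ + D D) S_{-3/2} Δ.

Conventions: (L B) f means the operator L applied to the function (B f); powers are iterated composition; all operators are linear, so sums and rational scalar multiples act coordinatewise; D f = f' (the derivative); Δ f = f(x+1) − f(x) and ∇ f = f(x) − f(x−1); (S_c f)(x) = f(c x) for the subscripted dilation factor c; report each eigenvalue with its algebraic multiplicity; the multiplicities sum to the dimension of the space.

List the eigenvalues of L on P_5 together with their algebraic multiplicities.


image of 1: 0
image of x: 0
image of x^2: -3
image of x^3: (27/2)x + 63/4
image of x^4: -(81/2)x^2 - (189/2)x + 21
image of x^5: (405/4)x^3 + (2835/8)x^2 - (315/2)x + 825/16
the matrix is upper triangular; its diagonal is (0, 0, 0, 0, 0, 0)
for a triangular matrix the eigenvalues are the diagonal entries, with algebraic multiplicity their repetition count

λ = 0 (multiplicity 6)


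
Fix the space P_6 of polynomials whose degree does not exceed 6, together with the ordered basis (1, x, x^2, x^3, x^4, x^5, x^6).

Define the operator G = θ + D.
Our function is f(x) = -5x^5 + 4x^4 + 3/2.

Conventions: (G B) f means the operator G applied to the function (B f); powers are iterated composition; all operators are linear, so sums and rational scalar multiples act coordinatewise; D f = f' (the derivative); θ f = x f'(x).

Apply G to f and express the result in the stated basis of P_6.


θ f = -25x^5 + 16x^4
D f = -25x^4 + 16x^3
(θ + D) f = -25x^5 - 9x^4 + 16x^3

the result is g(x) = -25x^5 - 9x^4 + 16x^3


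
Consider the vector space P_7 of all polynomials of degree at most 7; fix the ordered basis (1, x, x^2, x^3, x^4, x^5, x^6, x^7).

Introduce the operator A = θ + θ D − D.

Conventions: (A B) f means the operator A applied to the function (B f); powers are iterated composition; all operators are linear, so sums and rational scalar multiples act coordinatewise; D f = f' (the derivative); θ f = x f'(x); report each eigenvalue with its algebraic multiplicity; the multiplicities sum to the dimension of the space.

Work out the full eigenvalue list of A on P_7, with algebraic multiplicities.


image of 1: 0
image of x: x - 1
image of x^2: 2x^2
image of x^3: 3x^3 + 3x^2
image of x^4: 4x^4 + 8x^3
image of x^5: 5x^5 + 15x^4
image of x^6: 6x^6 + 24x^5
image of x^7: 7x^7 + 35x^6
the matrix is upper triangular; its diagonal is (0, 1, 2, 3, 4, 5, 6, 7)
for a triangular matrix the eigenvalues are the diagonal entries, with algebraic multiplicity their repetition count

λ = 0 (multiplicity 1), λ = 1 (multiplicity 1), λ = 2 (multiplicity 1), λ = 3 (multiplicity 1), λ = 4 (multiplicity 1), λ = 5 (multiplicity 1), λ = 6 (multiplicity 1), λ = 7 (multiplicity 1)


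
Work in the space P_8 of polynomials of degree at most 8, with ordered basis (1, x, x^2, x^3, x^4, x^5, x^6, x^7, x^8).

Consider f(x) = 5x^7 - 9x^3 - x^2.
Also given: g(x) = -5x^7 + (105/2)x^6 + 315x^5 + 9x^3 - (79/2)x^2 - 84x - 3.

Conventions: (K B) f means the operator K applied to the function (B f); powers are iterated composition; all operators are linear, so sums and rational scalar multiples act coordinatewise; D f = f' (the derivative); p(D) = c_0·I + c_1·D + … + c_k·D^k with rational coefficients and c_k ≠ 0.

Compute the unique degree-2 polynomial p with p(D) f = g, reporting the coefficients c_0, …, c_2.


D^0 f = 5x^7 - 9x^3 - x^2
D^1 f = 35x^6 - 27x^2 - 2x
D^2 f = 210x^5 - 54x - 2
matching coefficients of g against c_0 f + c_1 Df + … from the top degree down determines the c_i
solution: c_0 = -1, c_1 = 3/2, c_2 = 3/2

c_0 = -1, c_1 = 3/2, c_2 = 3/2


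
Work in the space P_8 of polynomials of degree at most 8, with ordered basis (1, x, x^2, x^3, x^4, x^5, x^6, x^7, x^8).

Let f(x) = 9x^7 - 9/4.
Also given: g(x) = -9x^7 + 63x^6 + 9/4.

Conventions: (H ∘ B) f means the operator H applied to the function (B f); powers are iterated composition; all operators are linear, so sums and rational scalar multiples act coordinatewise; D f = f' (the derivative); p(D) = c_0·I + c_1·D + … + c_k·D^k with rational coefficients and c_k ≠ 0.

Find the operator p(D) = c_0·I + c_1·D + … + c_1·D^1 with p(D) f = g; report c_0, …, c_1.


p(D) = -I + D, i.e. c_0 = -1, c_1 = 1

D^0 f = 9x^7 - 9/4
D^1 f = 63x^6
matching coefficients of g against c_0 f + c_1 Df + … from the top degree down determines the c_i
solution: c_0 = -1, c_1 = 1


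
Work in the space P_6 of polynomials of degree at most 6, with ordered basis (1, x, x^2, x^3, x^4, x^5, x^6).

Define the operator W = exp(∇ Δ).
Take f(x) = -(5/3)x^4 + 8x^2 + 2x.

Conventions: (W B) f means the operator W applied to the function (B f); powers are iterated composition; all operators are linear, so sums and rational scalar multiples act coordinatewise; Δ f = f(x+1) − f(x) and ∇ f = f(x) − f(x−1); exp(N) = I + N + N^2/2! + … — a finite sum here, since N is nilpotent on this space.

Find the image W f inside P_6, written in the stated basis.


the image equals g(x) = -(5/3)x^4 - 12x^2 + 2x - 22/3

order-1 term: -20x^2 + 38/3
order-2 term: -20
the series for exp(∇ Δ) f terminates at order 2
exp(∇ Δ) f = -(5/3)x^4 - 12x^2 + 2x - 22/3


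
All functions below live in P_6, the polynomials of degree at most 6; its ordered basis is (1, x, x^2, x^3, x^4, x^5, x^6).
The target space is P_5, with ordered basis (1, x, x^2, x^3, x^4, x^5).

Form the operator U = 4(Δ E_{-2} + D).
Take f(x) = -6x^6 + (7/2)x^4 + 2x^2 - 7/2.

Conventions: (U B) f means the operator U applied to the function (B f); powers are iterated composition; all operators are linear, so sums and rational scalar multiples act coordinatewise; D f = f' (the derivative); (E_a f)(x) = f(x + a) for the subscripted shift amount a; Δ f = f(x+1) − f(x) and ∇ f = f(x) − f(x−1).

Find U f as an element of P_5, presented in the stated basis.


g(x) = -288x^5 + 1080x^4 - 3248x^3 + 5148x^2 - 4040x + 1278

E_{-2} f = -6x^6 + 72x^5 - (713/2)x^4 + 932x^3 - 1354x^2 + 1032x - 647/2
Δ E_{-2} f = -36x^5 + 270x^4 - 826x^3 + 1287x^2 - 1014x + 639/2
D f = -36x^5 + 14x^3 + 4x
(Δ E_{-2} + D) f = -72x^5 + 270x^4 - 812x^3 + 1287x^2 - 1010x + 639/2
(4(Δ E_{-2} + D)) f = -288x^5 + 1080x^4 - 3248x^3 + 5148x^2 - 4040x + 1278


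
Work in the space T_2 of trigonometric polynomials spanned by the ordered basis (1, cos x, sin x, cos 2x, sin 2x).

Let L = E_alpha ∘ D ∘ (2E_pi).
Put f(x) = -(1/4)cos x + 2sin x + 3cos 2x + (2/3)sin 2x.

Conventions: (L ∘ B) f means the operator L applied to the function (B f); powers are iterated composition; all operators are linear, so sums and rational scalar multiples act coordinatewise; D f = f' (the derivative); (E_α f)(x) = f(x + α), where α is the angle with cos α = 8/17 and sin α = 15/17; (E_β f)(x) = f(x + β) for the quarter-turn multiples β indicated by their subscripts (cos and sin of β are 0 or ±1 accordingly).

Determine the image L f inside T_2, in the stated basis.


the image equals g(x) = -(79/34)cos x + (56/17)sin x - (584/51)cos 2x + (76/17)sin 2x

E_pi f = (1/4)cos x - 2sin x + 3cos 2x + (2/3)sin 2x
(2E_pi) f = (1/2)cos x - 4sin x + 6cos 2x + (4/3)sin 2x
D (2E_pi) f = -4cos x - (1/2)sin x + (8/3)cos 2x - 12sin 2x
E_alpha D (2E_pi) f = -(79/34)cos x + (56/17)sin x - (584/51)cos 2x + (76/17)sin 2x


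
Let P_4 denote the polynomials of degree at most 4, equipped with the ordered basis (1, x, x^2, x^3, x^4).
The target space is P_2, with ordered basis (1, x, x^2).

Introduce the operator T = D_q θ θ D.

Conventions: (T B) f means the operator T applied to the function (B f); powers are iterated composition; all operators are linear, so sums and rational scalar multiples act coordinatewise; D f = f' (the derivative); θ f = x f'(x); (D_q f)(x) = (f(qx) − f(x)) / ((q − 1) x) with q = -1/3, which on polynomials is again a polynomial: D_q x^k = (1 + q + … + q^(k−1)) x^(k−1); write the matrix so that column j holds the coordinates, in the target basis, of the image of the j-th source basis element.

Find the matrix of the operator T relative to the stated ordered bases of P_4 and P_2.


image of 1: 0
image of x: 0
image of x^2: 2
image of x^3: 8x
image of x^4: 28x^2
each image's coordinates form column j of the matrix

the matrix is [[0, 0, 2, 0, 0]; [0, 0, 0, 8, 0]; [0, 0, 0, 0, 28]] (rows listed top to bottom)


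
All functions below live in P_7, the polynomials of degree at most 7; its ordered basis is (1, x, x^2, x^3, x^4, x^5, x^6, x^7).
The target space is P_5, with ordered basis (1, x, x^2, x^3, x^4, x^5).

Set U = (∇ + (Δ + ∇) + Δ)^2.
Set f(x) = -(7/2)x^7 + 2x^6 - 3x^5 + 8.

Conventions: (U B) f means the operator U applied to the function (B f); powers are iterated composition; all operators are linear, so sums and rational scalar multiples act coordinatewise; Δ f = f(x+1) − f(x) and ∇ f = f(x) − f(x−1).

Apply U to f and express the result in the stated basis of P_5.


the result is g(x) = -2352x^5 + 960x^4 - 16640x^3 + 3840x^2 - 14464x + 1024

∇ f = -(49/2)x^6 + (171/2)x^5 - (335/2)x^4 + (385/2)x^3 - (267/2)x^2 + (103/2)x - 17/2
Δ f = -(49/2)x^6 - (123/2)x^5 - (215/2)x^4 - (225/2)x^3 - (147/2)x^2 - (55/2)x - 9/2
∇ f = -(49/2)x^6 + (171/2)x^5 - (335/2)x^4 + (385/2)x^3 - (267/2)x^2 + (103/2)x - 17/2
(Δ + ∇) f = -49x^6 + 24x^5 - 275x^4 + 80x^3 - 207x^2 + 24x - 13
Δ f = -(49/2)x^6 - (123/2)x^5 - (215/2)x^4 - (225/2)x^3 - (147/2)x^2 - (55/2)x - 9/2
(∇ + (Δ + ∇) + Δ) f = -98x^6 + 48x^5 - 550x^4 + 160x^3 - 414x^2 + 48x - 26
∇ (∇ + (Δ + ∇) + Δ) f = -588x^5 + 1710x^4 - 4640x^3 + 5730x^2 - 4336x + 1318
Δ (∇ + (Δ + ∇) + Δ) f = -588x^5 - 1230x^4 - 3680x^3 - 3810x^2 - 2896x - 806
∇ (∇ + (Δ + ∇) + Δ) f = -588x^5 + 1710x^4 - 4640x^3 + 5730x^2 - 4336x + 1318
(Δ + ∇) (∇ + (Δ + ∇) + Δ) f = -1176x^5 + 480x^4 - 8320x^3 + 1920x^2 - 7232x + 512
Δ (∇ + (Δ + ∇) + Δ) f = -588x^5 - 1230x^4 - 3680x^3 - 3810x^2 - 2896x - 806
(∇ + (Δ + ∇) + Δ) (∇ + (Δ + ∇) + Δ) f = -2352x^5 + 960x^4 - 16640x^3 + 3840x^2 - 14464x + 1024


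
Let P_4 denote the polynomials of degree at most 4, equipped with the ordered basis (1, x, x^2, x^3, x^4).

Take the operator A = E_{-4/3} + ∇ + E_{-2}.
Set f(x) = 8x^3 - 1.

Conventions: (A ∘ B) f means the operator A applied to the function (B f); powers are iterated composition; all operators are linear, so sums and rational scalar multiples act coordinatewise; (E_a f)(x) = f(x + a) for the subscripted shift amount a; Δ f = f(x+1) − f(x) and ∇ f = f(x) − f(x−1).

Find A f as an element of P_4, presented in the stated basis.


the image equals g(x) = 16x^3 - 56x^2 + (344/3)x - 2078/27

E_{-4/3} f = 8x^3 - 32x^2 + (128/3)x - 539/27
∇ f = 24x^2 - 24x + 8
E_{-2} f = 8x^3 - 48x^2 + 96x - 65
(E_{-4/3} + ∇ + E_{-2}) f = 16x^3 - 56x^2 + (344/3)x - 2078/27


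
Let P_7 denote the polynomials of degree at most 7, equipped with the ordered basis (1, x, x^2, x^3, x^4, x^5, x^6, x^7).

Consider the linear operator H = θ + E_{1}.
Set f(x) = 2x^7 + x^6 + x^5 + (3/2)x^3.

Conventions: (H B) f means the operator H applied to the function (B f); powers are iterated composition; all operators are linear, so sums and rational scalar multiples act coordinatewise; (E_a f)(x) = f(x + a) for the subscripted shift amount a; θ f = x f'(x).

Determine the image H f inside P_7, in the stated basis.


the result is g(x) = 16x^7 + 21x^6 + 54x^5 + 90x^4 + 106x^3 + (143/2)x^2 + (59/2)x + 11/2

θ f = 14x^7 + 6x^6 + 5x^5 + (9/2)x^3
E_{1} f = 2x^7 + 15x^6 + 49x^5 + 90x^4 + (203/2)x^3 + (143/2)x^2 + (59/2)x + 11/2
(θ + E_{1}) f = 16x^7 + 21x^6 + 54x^5 + 90x^4 + 106x^3 + (143/2)x^2 + (59/2)x + 11/2


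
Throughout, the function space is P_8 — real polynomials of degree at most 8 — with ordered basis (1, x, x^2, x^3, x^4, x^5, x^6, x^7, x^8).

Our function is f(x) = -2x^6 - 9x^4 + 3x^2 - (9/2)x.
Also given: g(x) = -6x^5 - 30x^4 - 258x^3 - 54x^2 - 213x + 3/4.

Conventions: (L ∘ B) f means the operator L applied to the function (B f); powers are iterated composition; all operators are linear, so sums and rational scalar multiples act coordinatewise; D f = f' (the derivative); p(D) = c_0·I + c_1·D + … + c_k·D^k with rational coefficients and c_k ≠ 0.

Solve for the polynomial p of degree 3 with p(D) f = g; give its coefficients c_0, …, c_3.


D^0 f = -2x^6 - 9x^4 + 3x^2 - (9/2)x
D^1 f = -12x^5 - 36x^3 + 6x - 9/2
D^2 f = -60x^4 - 108x^2 + 6
D^3 f = -240x^3 - 216x
matching coefficients of g against c_0 f + c_1 Df + … from the top degree down determines the c_i
solution: c_0 = 0, c_1 = 1/2, c_2 = 1/2, c_3 = 1

c_0 = 0, c_1 = 1/2, c_2 = 1/2, c_3 = 1


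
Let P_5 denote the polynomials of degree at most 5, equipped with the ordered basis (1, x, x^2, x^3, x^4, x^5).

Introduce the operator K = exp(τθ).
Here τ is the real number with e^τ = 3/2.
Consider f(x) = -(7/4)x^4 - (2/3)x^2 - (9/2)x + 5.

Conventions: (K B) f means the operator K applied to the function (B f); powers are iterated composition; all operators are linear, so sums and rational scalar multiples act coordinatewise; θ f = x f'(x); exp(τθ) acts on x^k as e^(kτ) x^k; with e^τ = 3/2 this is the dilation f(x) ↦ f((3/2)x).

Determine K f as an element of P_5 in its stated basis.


the image equals g(x) = -(567/64)x^4 - (3/2)x^2 - (27/4)x + 5

exp(τθ) x^k = e^(kτ) x^k; with e^τ = 3/2 this sends x^k to (3/2)^k x^k
x ↦ 3/2 x
x^2 ↦ 9/4 x^2
x^4 ↦ 81/16 x^4
applying this coordinatewise to f: exp(τθ) f = -(567/64)x^4 - (3/2)x^2 - (27/4)x + 5


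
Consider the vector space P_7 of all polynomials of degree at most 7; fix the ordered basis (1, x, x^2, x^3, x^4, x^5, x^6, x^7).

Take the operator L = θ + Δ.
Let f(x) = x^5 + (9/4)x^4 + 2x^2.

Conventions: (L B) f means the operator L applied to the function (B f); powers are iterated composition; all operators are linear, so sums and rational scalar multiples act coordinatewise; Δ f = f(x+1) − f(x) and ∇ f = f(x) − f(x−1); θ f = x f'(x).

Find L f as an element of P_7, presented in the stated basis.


the image equals g(x) = 5x^5 + 14x^4 + 19x^3 + (55/2)x^2 + 18x + 21/4

θ f = 5x^5 + 9x^4 + 4x^2
Δ f = 5x^4 + 19x^3 + (47/2)x^2 + 18x + 21/4
(θ + Δ) f = 5x^5 + 14x^4 + 19x^3 + (55/2)x^2 + 18x + 21/4


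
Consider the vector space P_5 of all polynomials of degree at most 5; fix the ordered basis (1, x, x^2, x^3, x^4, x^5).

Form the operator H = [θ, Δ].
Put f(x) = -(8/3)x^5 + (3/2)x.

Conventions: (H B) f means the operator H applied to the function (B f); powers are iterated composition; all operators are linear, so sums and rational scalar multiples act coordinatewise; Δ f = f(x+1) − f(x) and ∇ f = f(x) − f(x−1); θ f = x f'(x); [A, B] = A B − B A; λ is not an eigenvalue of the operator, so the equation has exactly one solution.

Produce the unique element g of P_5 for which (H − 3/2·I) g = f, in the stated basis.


write g with unknown coordinates in the stated basis and equate coefficients in (H − 3/2·I) g = f
solving from the highest basis element down gives g = (16/9)x^5 - (160/27)x^4 - (640/81)x^3 + (2240/81)x^2 + (4237/243)x - 16634/729
check: H g = -(80/9)x^4 - (320/27)x^3 + (1120/27)x^2 + (2240/81)x - 8317/243
so H g − 3/2·g = -(8/3)x^5 + (3/2)x = f ✓

the image equals g(x) = (16/9)x^5 - (160/27)x^4 - (640/81)x^3 + (2240/81)x^2 + (4237/243)x - 16634/729


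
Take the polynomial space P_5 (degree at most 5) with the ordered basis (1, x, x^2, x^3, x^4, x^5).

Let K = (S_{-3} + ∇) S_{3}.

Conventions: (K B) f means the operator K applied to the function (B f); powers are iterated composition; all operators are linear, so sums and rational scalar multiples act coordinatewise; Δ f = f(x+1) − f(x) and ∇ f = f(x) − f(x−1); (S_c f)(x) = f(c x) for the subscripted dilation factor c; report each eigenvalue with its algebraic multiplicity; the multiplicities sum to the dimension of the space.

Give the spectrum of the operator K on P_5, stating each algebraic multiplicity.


λ = -59049 (multiplicity 1), λ = -729 (multiplicity 1), λ = -9 (multiplicity 1), λ = 1 (multiplicity 1), λ = 81 (multiplicity 1), λ = 6561 (multiplicity 1)

image of 1: 1
image of x: -9x + 3
image of x^2: 81x^2 + 18x - 9
image of x^3: -729x^3 + 81x^2 - 81x + 27
image of x^4: 6561x^4 + 324x^3 - 486x^2 + 324x - 81
image of x^5: -59049x^5 + 1215x^4 - 2430x^3 + 2430x^2 - 1215x + 243
the matrix is upper triangular; its diagonal is (1, -9, 81, -729, 6561, -59049)
for a triangular matrix the eigenvalues are the diagonal entries, with algebraic multiplicity their repetition count


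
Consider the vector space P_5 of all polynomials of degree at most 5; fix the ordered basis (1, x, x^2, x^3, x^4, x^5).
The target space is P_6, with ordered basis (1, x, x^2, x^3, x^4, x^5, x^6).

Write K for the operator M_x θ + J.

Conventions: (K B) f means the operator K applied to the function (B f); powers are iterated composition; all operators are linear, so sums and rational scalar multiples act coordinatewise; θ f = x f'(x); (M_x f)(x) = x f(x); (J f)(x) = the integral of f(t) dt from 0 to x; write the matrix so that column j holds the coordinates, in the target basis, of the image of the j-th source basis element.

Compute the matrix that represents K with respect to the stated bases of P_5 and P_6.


image of 1: x
image of x: (3/2)x^2
image of x^2: (7/3)x^3
image of x^3: (13/4)x^4
image of x^4: (21/5)x^5
image of x^5: (31/6)x^6
each image's coordinates form column j of the matrix

the matrix is [[0, 0, 0, 0, 0, 0]; [1, 0, 0, 0, 0, 0]; [0, 3/2, 0, 0, 0, 0]; [0, 0, 7/3, 0, 0, 0]; [0, 0, 0, 13/4, 0, 0]; [0, 0, 0, 0, 21/5, 0]; [0, 0, 0, 0, 0, 31/6]] (rows listed top to bottom)


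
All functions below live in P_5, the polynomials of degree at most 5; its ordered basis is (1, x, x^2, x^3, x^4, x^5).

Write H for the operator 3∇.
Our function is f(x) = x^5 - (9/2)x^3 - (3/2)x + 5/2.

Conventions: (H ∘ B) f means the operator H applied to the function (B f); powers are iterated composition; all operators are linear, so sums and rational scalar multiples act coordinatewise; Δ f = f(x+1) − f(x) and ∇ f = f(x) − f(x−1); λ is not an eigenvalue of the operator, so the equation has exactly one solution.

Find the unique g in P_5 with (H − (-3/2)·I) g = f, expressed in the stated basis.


the result is g(x) = (2/3)x^5 - (20/3)x^4 + (191/3)x^3 - (1426/3)x^2 + (7027/3)x - 17327/3

write g with unknown coordinates in the stated basis and equate coefficients in (H − (-3/2)·I) g = f
solving from the highest basis element down gives g = (2/3)x^5 - (20/3)x^4 + (191/3)x^3 - (1426/3)x^2 + (7027/3)x - 17327/3
check: H g = 10x^4 - 100x^3 + 713x^2 - 3515x + 8666
so H g − (-3/2)·g = x^5 - (9/2)x^3 - (3/2)x + 5/2 = f ✓


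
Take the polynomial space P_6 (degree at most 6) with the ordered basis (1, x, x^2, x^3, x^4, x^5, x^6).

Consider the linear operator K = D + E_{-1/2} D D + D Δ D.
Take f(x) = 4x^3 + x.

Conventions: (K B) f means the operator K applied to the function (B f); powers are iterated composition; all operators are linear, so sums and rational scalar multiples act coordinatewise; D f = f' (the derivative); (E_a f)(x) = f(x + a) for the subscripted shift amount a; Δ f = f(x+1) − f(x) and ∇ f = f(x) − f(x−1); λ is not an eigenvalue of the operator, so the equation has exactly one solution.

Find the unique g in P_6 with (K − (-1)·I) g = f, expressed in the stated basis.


g(x) = 4x^3 - 12x^2 + x + 11

write g with unknown coordinates in the stated basis and equate coefficients in (K − (-1)·I) g = f
solving from the highest basis element down gives g = 4x^3 - 12x^2 + x + 11
check: K g = 12x^2 - 11
so K g − (-1)·g = 4x^3 + x = f ✓


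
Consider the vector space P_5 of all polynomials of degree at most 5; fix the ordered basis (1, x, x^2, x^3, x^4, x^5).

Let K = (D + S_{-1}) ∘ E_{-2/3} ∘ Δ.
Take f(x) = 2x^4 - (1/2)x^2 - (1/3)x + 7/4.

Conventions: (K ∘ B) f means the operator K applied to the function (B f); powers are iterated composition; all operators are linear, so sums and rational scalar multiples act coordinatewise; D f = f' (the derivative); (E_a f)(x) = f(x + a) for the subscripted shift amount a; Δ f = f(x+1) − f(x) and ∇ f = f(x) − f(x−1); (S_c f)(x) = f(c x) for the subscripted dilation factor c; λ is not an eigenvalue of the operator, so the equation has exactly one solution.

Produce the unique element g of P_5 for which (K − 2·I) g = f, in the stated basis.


write g with unknown coordinates in the stated basis and equate coefficients in (K − 2·I) g = f
solving from the highest basis element down gives g = -x^4 + 2x^3 - (7/4)x^2 + (139/12)x + 479/216
check: K g = 4x^3 - 4x^2 + (137/6)x + 167/27
so K g − 2·g = 2x^4 - (1/2)x^2 - (1/3)x + 7/4 = f ✓

g(x) = -x^4 + 2x^3 - (7/4)x^2 + (139/12)x + 479/216


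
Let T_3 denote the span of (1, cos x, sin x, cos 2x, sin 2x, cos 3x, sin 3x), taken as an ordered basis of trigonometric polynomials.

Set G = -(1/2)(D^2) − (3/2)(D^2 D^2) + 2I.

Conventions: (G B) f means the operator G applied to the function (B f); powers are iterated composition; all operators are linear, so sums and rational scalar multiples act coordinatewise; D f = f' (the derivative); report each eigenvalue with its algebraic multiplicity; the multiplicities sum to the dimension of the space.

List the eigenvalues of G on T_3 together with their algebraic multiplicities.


λ = -115 (multiplicity 2), λ = -20 (multiplicity 2), λ = 1 (multiplicity 2), λ = 2 (multiplicity 1)

image of 1: 2
image of cos x: cos x
image of sin x: sin x
image of cos 2x: -20cos 2x
image of sin 2x: -20sin 2x
image of cos 3x: -115cos 3x
image of sin 3x: -115sin 3x
the matrix is diagonal; its diagonal is (2, 1, 1, -20, -20, -115, -115)
for a triangular matrix the eigenvalues are the diagonal entries, with algebraic multiplicity their repetition count


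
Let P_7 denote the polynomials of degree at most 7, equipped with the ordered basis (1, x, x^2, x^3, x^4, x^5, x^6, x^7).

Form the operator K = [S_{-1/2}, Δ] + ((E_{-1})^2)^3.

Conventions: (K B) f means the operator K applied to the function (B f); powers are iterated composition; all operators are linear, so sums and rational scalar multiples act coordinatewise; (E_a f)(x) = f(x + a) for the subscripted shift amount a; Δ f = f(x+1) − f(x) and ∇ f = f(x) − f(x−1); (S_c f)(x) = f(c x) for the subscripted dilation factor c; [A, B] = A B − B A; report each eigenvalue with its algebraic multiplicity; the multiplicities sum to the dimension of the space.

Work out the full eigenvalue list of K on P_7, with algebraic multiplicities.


image of 1: 1
image of x: x - 9/2
image of x^2: x^2 - (27/2)x + 147/4
image of x^3: x^3 - (135/8)x^2 + (855/8)x - 1719/8
image of x^4: x^4 - (99/4)x^3 + (1737/8)x^2 - (3465/4)x + 20751/16
image of x^5: x^5 - (945/32)x^4 + (5745/16)x^3 - (34515/16)x^2 + (207285/32)x - 248799/32
image of x^6: x^6 - (1161/32)x^5 + (34605/64)x^4 - (69165/16)x^3 + (1244385/64)x^2 - (1493091/32)x + 2986047/64
image of x^7: x^7 - (5355/128)x^6 + (96705/128)x^5 - (967365/128)x^4 + (5805555/128)x^3 - (20901195/128)x^2 + (41803335/128)x - 35831679/128
the matrix is upper triangular; its diagonal is (1, 1, 1, 1, 1, 1, 1, 1)
for a triangular matrix the eigenvalues are the diagonal entries, with algebraic multiplicity their repetition count

λ = 1 (multiplicity 8)


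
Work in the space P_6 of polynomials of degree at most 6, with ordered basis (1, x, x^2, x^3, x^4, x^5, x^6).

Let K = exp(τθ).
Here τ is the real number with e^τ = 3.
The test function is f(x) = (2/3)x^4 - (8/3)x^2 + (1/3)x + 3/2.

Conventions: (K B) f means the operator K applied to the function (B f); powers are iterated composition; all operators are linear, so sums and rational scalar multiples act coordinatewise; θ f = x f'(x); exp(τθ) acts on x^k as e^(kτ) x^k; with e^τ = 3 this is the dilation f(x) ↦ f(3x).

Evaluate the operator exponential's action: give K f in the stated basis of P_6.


the result is g(x) = 54x^4 - 24x^2 + x + 3/2

exp(τθ) x^k = e^(kτ) x^k; with e^τ = 3 this sends x^k to 3^k x^k
x ↦ 3 x
x^2 ↦ 9 x^2
x^4 ↦ 81 x^4
applying this coordinatewise to f: exp(τθ) f = 54x^4 - 24x^2 + x + 3/2


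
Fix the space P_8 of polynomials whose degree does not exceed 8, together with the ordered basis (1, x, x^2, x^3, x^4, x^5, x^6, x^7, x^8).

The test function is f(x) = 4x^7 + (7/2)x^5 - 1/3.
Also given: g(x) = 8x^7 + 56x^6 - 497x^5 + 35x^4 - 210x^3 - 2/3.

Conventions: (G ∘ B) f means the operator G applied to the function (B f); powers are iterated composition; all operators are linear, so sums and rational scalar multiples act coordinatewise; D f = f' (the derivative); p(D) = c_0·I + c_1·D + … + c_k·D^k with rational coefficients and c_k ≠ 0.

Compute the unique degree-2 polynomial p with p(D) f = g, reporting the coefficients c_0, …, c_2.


c_0 = 2, c_1 = 2, c_2 = -3

D^0 f = 4x^7 + (7/2)x^5 - 1/3
D^1 f = 28x^6 + (35/2)x^4
D^2 f = 168x^5 + 70x^3
matching coefficients of g against c_0 f + c_1 Df + … from the top degree down determines the c_i
solution: c_0 = 2, c_1 = 2, c_2 = -3


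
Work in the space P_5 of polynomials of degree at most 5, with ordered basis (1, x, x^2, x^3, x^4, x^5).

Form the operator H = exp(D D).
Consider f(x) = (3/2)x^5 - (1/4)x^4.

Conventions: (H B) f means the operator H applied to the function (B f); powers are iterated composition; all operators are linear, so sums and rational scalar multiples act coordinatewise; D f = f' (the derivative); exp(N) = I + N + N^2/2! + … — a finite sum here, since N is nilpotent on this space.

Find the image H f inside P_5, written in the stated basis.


g(x) = (3/2)x^5 - (1/4)x^4 + 30x^3 - 3x^2 + 90x - 3

order-1 term: 30x^3 - 3x^2
order-2 term: 90x - 3
the series for exp(D D) f terminates at order 2
exp(D D) f = (3/2)x^5 - (1/4)x^4 + 30x^3 - 3x^2 + 90x - 3


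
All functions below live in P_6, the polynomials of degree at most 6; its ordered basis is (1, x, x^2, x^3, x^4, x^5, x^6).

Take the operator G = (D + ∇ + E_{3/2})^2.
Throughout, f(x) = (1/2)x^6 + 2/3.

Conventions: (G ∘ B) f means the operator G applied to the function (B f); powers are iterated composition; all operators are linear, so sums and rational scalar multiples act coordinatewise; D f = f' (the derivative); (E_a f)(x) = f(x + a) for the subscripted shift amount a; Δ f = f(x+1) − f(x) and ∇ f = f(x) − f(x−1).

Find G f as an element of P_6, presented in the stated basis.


D f = 3x^5
∇ f = 3x^5 - (15/2)x^4 + 10x^3 - (15/2)x^2 + 3x - 1/2
E_{3/2} f = (1/2)x^6 + (9/2)x^5 + (135/8)x^4 + (135/4)x^3 + (1215/32)x^2 + (729/32)x + 2443/384
(D + ∇ + E_{3/2}) f = (1/2)x^6 + (21/2)x^5 + (75/8)x^4 + (175/4)x^3 + (975/32)x^2 + (825/32)x + 2251/384
D (D + ∇ + E_{3/2}) f = 3x^5 + (105/2)x^4 + (75/2)x^3 + (525/4)x^2 + (975/16)x + 825/32
∇ (D + ∇ + E_{3/2}) f = 3x^5 + 45x^4 - (115/2)x^3 + (345/2)x^2 - (1317/16)x + 635/16
E_{3/2} (D + ∇ + E_{3/2}) f = (1/2)x^6 + 15x^5 + 105x^4 + 370x^3 + (2985/4)x^2 + (6621/8)x + 37789/96
(D + ∇ + E_{3/2}) (D + ∇ + E_{3/2}) f = (1/2)x^6 + 21x^5 + (405/2)x^4 + 350x^3 + 1050x^2 + (3225/4)x + 22037/48

the image equals g(x) = (1/2)x^6 + 21x^5 + (405/2)x^4 + 350x^3 + 1050x^2 + (3225/4)x + 22037/48


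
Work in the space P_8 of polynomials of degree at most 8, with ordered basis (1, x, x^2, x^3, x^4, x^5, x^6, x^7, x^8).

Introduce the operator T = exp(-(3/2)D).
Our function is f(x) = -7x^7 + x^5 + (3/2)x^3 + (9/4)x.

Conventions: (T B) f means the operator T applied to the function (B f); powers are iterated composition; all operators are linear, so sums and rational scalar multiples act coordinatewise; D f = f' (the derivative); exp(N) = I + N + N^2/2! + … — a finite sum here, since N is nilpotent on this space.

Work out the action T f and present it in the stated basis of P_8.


order-1 term: (147/2)x^6 - (15/2)x^4 - (27/4)x^2 - 27/8
order-2 term: -(1323/4)x^5 + (45/2)x^3 + (81/8)x
order-3 term: (6615/8)x^4 - (135/4)x^2 - 81/16
order-4 term: -(19845/16)x^3 + (405/16)x
order-5 term: (35721/32)x^2 - 243/32
order-6 term: -(35721/64)x
order-7 term: 15309/128
the series for exp(-(3/2)D) f terminates at order 7
exp(-(3/2)D) f = -7x^7 + (147/2)x^6 - (1319/4)x^5 + (6555/8)x^4 - (19461/16)x^3 + (34425/32)x^2 - (33309/64)x + 13257/128

g(x) = -7x^7 + (147/2)x^6 - (1319/4)x^5 + (6555/8)x^4 - (19461/16)x^3 + (34425/32)x^2 - (33309/64)x + 13257/128


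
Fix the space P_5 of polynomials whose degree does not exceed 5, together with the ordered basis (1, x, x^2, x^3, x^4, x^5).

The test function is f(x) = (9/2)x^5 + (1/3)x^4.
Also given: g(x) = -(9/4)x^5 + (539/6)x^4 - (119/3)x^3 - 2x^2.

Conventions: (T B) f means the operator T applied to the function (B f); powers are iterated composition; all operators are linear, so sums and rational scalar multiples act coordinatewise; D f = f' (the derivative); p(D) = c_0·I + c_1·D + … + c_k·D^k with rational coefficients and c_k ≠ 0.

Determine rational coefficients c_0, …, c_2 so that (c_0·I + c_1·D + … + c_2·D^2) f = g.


p(D) = -(1/2)·I + 4·D − (1/2)·D^2, i.e. c_0 = -1/2, c_1 = 4, c_2 = -1/2

D^0 f = (9/2)x^5 + (1/3)x^4
D^1 f = (45/2)x^4 + (4/3)x^3
D^2 f = 90x^3 + 4x^2
matching coefficients of g against c_0 f + c_1 Df + … from the top degree down determines the c_i
solution: c_0 = -1/2, c_1 = 4, c_2 = -1/2


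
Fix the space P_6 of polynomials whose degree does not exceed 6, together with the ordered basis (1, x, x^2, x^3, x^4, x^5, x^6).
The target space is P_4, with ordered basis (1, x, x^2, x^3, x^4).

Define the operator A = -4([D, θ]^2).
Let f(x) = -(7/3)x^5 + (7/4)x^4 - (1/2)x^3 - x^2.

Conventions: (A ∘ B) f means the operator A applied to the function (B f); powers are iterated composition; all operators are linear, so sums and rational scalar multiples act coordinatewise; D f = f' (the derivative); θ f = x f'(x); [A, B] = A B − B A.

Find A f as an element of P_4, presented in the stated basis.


θ f = -(35/3)x^5 + 7x^4 - (3/2)x^3 - 2x^2
D θ f = -(175/3)x^4 + 28x^3 - (9/2)x^2 - 4x
D f = -(35/3)x^4 + 7x^3 - (3/2)x^2 - 2x
θ D f = -(140/3)x^4 + 21x^3 - 3x^2 - 2x
[D, θ] f = -(35/3)x^4 + 7x^3 - (3/2)x^2 - 2x
θ [D, θ] f = -(140/3)x^4 + 21x^3 - 3x^2 - 2x
D θ [D, θ] f = -(560/3)x^3 + 63x^2 - 6x - 2
D [D, θ] f = -(140/3)x^3 + 21x^2 - 3x - 2
θ D [D, θ] f = -140x^3 + 42x^2 - 3x
[D, θ] [D, θ] f = -(140/3)x^3 + 21x^2 - 3x - 2
(-4([D, θ]^2)) f = (560/3)x^3 - 84x^2 + 12x + 8

the image equals g(x) = (560/3)x^3 - 84x^2 + 12x + 8


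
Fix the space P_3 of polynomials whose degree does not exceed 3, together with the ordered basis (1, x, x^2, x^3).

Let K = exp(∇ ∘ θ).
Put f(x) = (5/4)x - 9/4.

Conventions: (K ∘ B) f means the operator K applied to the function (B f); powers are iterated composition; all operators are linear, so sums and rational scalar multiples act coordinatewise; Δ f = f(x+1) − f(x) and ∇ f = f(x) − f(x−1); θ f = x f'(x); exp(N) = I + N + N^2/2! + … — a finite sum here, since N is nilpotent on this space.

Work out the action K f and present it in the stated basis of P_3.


the image equals g(x) = (5/4)x - 1

order-1 term: 5/4
the series for exp(∇ ∘ θ) f terminates at order 1
exp(∇ ∘ θ) f = (5/4)x - 1


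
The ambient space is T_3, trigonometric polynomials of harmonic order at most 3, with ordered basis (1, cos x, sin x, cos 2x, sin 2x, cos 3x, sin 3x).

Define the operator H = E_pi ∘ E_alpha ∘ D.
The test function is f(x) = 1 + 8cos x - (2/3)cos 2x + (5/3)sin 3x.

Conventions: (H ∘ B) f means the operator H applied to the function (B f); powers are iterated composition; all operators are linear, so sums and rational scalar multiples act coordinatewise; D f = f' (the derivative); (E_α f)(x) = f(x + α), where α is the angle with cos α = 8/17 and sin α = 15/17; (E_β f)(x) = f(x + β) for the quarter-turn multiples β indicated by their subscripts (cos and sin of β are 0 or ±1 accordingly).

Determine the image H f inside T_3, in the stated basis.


the result is g(x) = (120/17)cos x + (64/17)sin x + (320/289)cos 2x - (644/867)sin 2x + (24440/4913)cos 3x - (2475/4913)sin 3x

D f = -8sin x + (4/3)sin 2x + 5cos 3x
E_alpha D f = -(120/17)cos x - (64/17)sin x + (320/289)cos 2x - (644/867)sin 2x - (24440/4913)cos 3x + (2475/4913)sin 3x
E_pi E_alpha D f = (120/17)cos x + (64/17)sin x + (320/289)cos 2x - (644/867)sin 2x + (24440/4913)cos 3x - (2475/4913)sin 3x


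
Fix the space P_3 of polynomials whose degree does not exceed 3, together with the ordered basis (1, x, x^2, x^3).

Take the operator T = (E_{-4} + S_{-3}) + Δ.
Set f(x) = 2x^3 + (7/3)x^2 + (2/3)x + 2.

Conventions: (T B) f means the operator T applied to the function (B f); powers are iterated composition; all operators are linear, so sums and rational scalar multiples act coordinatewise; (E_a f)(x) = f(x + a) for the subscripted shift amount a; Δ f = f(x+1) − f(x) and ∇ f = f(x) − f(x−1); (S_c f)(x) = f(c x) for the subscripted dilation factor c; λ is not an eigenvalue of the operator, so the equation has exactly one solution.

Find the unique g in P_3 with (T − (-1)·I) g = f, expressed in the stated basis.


the result is g(x) = -(2/25)x^3 + (11/75)x^2 - (422/75)x - 1681/225

write g with unknown coordinates in the stated basis and equate coefficients in (T − (-1)·I) g = f
solving from the highest basis element down gives g = -(2/25)x^3 + (11/75)x^2 - (422/75)x - 1681/225
check: T g = (52/25)x^3 + (164/75)x^2 + (472/75)x + 2131/225
so T g − (-1)·g = 2x^3 + (7/3)x^2 + (2/3)x + 2 = f ✓


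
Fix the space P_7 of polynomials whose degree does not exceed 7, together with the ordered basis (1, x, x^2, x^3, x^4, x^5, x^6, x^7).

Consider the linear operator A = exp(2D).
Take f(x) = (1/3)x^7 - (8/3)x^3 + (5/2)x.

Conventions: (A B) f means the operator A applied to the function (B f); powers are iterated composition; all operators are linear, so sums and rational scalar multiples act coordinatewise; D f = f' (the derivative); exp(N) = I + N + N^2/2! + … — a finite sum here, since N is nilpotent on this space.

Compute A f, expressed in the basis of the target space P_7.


g(x) = (1/3)x^7 + (14/3)x^6 + 28x^5 + (280/3)x^4 + 184x^3 + 208x^2 + (719/6)x + 79/3

order-1 term: (14/3)x^6 - 16x^2 + 5
order-2 term: 28x^5 - 32x
order-3 term: (280/3)x^4 - 64/3
order-4 term: (560/3)x^3
order-5 term: 224x^2
order-6 term: (448/3)x
order-7 term: 128/3
the series for exp(2D) f terminates at order 7
exp(2D) f = (1/3)x^7 + (14/3)x^6 + 28x^5 + (280/3)x^4 + 184x^3 + 208x^2 + (719/6)x + 79/3


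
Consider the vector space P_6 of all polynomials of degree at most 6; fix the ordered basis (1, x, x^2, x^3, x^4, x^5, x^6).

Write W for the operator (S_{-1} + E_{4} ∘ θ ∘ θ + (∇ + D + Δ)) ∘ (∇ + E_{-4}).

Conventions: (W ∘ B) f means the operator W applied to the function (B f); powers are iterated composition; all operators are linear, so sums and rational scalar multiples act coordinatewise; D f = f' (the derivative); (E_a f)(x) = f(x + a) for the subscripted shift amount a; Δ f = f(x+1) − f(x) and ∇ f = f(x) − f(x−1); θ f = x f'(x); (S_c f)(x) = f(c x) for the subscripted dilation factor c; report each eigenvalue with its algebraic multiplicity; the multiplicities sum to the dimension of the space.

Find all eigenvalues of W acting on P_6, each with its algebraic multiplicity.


λ = 0 (multiplicity 1), λ = 1 (multiplicity 1), λ = 5 (multiplicity 1), λ = 8 (multiplicity 1), λ = 17 (multiplicity 1), λ = 24 (multiplicity 1), λ = 37 (multiplicity 1)

image of 1: 1
image of x: 4
image of x^2: 5x^2 + 38x + 37
image of x^3: 8x^3 + 72x^2 + 90x + 254
image of x^4: 17x^4 + 172x^3 + 582x^2 + 2340x + 1411
image of x^5: 24x^5 + 260x^4 + 1180x^3 + 7380x^2 + 11300x + 18444
image of x^6: 37x^6 + 450x^5 + 3195x^4 + 24340x^3 + 67185x^2 + 169626x + 85869
the matrix is upper triangular; its diagonal is (1, 0, 5, 8, 17, 24, 37)
for a triangular matrix the eigenvalues are the diagonal entries, with algebraic multiplicity their repetition count


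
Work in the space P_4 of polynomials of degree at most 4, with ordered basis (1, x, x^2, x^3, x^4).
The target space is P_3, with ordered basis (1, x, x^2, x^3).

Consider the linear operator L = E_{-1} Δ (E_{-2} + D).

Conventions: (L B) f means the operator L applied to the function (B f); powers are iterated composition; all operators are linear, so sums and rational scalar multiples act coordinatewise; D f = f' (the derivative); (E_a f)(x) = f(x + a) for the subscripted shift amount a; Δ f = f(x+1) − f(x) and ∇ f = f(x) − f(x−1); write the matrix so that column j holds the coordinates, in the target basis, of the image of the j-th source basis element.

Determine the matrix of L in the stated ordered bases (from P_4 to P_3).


image of 1: 0
image of x: 1
image of x^2: 2x - 3
image of x^3: 3x^2 - 9x + 16
image of x^4: 4x^3 - 18x^2 + 64x - 61
each image's coordinates form column j of the matrix

the matrix is [[0, 1, -3, 16, -61]; [0, 0, 2, -9, 64]; [0, 0, 0, 3, -18]; [0, 0, 0, 0, 4]] (rows listed top to bottom)


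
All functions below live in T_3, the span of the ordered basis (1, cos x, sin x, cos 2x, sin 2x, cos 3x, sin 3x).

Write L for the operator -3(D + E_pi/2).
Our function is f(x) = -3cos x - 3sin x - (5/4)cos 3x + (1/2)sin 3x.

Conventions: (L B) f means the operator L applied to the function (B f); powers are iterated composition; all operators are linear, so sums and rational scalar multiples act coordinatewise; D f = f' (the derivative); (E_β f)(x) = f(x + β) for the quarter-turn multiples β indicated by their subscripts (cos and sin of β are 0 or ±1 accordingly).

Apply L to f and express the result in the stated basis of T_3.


g(x) = 18cos x - 18sin x - 3cos 3x - (15/2)sin 3x

D f = -3cos x + 3sin x + (3/2)cos 3x + (15/4)sin 3x
E_pi/2 f = -3cos x + 3sin x - (1/2)cos 3x - (5/4)sin 3x
(D + E_pi/2) f = -6cos x + 6sin x + cos 3x + (5/2)sin 3x
(-3(D + E_pi/2)) f = 18cos x - 18sin x - 3cos 3x - (15/2)sin 3x


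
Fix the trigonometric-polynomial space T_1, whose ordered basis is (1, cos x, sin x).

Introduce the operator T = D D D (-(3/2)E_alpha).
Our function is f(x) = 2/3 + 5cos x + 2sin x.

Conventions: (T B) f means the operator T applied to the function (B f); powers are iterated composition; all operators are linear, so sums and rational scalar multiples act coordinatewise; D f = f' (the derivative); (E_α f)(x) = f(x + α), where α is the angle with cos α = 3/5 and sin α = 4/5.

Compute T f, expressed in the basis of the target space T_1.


g(x) = -(21/5)cos x - (69/10)sin x

E_alpha f = 2/3 + (23/5)cos x - (14/5)sin x
(-(3/2)E_alpha) f = -1 - (69/10)cos x + (21/5)sin x
D (-(3/2)E_alpha) f = (21/5)cos x + (69/10)sin x
D D (-(3/2)E_alpha) f = (69/10)cos x - (21/5)sin x
D D D (-(3/2)E_alpha) f = -(21/5)cos x - (69/10)sin x


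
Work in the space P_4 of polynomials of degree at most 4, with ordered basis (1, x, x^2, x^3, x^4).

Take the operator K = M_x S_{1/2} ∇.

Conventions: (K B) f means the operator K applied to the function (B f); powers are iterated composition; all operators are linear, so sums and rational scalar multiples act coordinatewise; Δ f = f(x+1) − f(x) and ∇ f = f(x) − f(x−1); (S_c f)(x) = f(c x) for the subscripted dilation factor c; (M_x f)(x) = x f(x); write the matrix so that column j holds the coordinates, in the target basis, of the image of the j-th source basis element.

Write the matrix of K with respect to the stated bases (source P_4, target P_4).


image of 1: 0
image of x: x
image of x^2: x^2 - x
image of x^3: (3/4)x^3 - (3/2)x^2 + x
image of x^4: (1/2)x^4 - (3/2)x^3 + 2x^2 - x
each image's coordinates form column j of the matrix

the matrix is [[0, 0, 0, 0, 0]; [0, 1, -1, 1, -1]; [0, 0, 1, -3/2, 2]; [0, 0, 0, 3/4, -3/2]; [0, 0, 0, 0, 1/2]] (rows listed top to bottom)


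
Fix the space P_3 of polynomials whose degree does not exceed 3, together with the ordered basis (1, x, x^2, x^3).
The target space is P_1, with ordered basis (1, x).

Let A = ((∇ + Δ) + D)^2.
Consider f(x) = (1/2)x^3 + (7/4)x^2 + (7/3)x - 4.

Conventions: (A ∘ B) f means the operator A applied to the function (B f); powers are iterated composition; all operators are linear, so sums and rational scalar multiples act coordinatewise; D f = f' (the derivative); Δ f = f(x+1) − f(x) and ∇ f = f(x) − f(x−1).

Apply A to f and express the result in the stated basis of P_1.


the result is g(x) = 27x + 63/2

∇ f = (3/2)x^2 + 2x + 13/12
Δ f = (3/2)x^2 + 5x + 55/12
(∇ + Δ) f = 3x^2 + 7x + 17/3
D f = (3/2)x^2 + (7/2)x + 7/3
((∇ + Δ) + D) f = (9/2)x^2 + (21/2)x + 8
∇ ((∇ + Δ) + D) f = 9x + 6
Δ ((∇ + Δ) + D) f = 9x + 15
(∇ + Δ) ((∇ + Δ) + D) f = 18x + 21
D ((∇ + Δ) + D) f = 9x + 21/2
((∇ + Δ) + D) ((∇ + Δ) + D) f = 27x + 63/2
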